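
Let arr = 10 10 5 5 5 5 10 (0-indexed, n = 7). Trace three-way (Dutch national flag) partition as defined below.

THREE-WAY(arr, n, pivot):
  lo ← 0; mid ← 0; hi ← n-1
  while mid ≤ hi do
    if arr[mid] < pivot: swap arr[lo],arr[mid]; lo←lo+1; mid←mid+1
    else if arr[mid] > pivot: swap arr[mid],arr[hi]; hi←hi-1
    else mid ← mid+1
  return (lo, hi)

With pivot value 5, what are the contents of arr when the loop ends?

5 5 5 5 10 10 10

lo=0 mid=0 hi=6
10>5: swap(0,6), hi=5 ⇒ 10 10 5 5 5 5 10
10>5: swap(0,5), hi=4 ⇒ 5 10 5 5 5 10 10
5=5: mid=1
10>5: swap(1,4), hi=3 ⇒ 5 5 5 5 10 10 10
5=5: mid=2
5=5: mid=3
5=5: mid=4
done. lo=0 hi=3; arr=5 5 5 5 10 10 10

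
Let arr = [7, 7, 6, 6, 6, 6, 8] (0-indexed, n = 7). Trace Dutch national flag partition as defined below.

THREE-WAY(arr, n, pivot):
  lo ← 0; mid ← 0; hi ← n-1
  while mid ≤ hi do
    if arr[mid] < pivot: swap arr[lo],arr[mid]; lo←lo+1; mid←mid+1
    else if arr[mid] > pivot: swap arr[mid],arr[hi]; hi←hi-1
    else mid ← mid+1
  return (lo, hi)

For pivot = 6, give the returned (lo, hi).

(0, 3)

pivot = 6; lo=0, mid=0, hi=6
arr[mid]=7>6: swap arr[0],arr[6]; hi=5 → [8, 7, 6, 6, 6, 6, 7]
arr[mid]=8>6: swap arr[0],arr[5]; hi=4 → [6, 7, 6, 6, 6, 8, 7]
arr[mid]=6=6: mid=1
arr[mid]=7>6: swap arr[1],arr[4]; hi=3 → [6, 6, 6, 6, 7, 8, 7]
arr[mid]=6=6: mid=2
arr[mid]=6=6: mid=3
arr[mid]=6=6: mid=4
end: lo=0, hi=3; arr = [6, 6, 6, 6, 7, 8, 7]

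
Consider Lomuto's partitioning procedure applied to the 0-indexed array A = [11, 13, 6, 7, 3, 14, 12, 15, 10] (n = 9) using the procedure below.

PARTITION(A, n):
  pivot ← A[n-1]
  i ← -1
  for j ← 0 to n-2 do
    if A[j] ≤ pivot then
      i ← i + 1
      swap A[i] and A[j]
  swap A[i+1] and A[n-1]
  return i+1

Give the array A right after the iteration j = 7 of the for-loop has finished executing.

pivot=10, i=-1
j=0: 11>10, skip
j=1: 13>10, skip
j=2: 6≤10, i=0, swap(0,2) ⇒ [6, 13, 11, 7, 3, 14, 12, 15, 10]
j=3: 7≤10, i=1, swap(1,3) ⇒ [6, 7, 11, 13, 3, 14, 12, 15, 10]
j=4: 3≤10, i=2, swap(2,4) ⇒ [6, 7, 3, 13, 11, 14, 12, 15, 10]
j=5: 14>10, skip
j=6: 12>10, skip
j=7: 15>10, skip
(after j=7) A = [6, 7, 3, 13, 11, 14, 12, 15, 10]

[6, 7, 3, 13, 11, 14, 12, 15, 10]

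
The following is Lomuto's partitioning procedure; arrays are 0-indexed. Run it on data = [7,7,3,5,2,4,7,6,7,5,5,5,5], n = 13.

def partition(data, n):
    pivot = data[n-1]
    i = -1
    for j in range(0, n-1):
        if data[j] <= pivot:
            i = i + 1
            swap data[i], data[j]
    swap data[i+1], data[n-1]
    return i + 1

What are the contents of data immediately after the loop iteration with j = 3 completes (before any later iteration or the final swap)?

[3,5,7,7,2,4,7,6,7,5,5,5,5]

pivot=5, i=-1
j=0: 7>5, skip
j=1: 7>5, skip
j=2: 3≤5, i=0, swap(0,2) ⇒ [3,7,7,5,2,4,7,6,7,5,5,5,5]
j=3: 5≤5, i=1, swap(1,3) ⇒ [3,5,7,7,2,4,7,6,7,5,5,5,5]
(after j=3) data = [3,5,7,7,2,4,7,6,7,5,5,5,5]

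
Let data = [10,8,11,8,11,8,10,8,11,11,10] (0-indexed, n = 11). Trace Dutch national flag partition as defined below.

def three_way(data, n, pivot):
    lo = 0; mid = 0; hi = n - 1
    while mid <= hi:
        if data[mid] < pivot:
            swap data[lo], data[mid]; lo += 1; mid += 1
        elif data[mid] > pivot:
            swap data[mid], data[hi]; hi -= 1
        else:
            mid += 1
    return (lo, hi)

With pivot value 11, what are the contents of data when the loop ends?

pivot = 11; lo=0, mid=0, hi=10
data[mid]=10<11: swap data[0],data[0]; lo=1,mid=1 → [10,8,11,8,11,8,10,8,11,11,10]
data[mid]=8<11: swap data[1],data[1]; lo=2,mid=2 → [10,8,11,8,11,8,10,8,11,11,10]
data[mid]=11=11: mid=3
data[mid]=8<11: swap data[2],data[3]; lo=3,mid=4 → [10,8,8,11,11,8,10,8,11,11,10]
data[mid]=11=11: mid=5
data[mid]=8<11: swap data[3],data[5]; lo=4,mid=6 → [10,8,8,8,11,11,10,8,11,11,10]
data[mid]=10<11: swap data[4],data[6]; lo=5,mid=7 → [10,8,8,8,10,11,11,8,11,11,10]
data[mid]=8<11: swap data[5],data[7]; lo=6,mid=8 → [10,8,8,8,10,8,11,11,11,11,10]
data[mid]=11=11: mid=9
data[mid]=11=11: mid=10
data[mid]=10<11: swap data[6],data[10]; lo=7,mid=11 → [10,8,8,8,10,8,10,11,11,11,11]
end: lo=7, hi=10; data = [10,8,8,8,10,8,10,11,11,11,11]

[10,8,8,8,10,8,10,11,11,11,11]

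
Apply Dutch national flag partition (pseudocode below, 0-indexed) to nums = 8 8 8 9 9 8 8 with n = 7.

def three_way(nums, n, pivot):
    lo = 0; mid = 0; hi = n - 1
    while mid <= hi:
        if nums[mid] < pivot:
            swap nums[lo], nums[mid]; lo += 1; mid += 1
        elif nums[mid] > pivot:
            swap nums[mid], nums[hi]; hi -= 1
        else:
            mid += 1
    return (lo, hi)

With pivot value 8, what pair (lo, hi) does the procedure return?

pivot = 8; lo=0, mid=0, hi=6
nums[mid]=8=8: mid=1
nums[mid]=8=8: mid=2
nums[mid]=8=8: mid=3
nums[mid]=9>8: swap nums[3],nums[6]; hi=5 → 8 8 8 8 9 8 9
nums[mid]=8=8: mid=4
nums[mid]=9>8: swap nums[4],nums[5]; hi=4 → 8 8 8 8 8 9 9
nums[mid]=8=8: mid=5
end: lo=0, hi=4; nums = 8 8 8 8 8 9 9

(0, 4)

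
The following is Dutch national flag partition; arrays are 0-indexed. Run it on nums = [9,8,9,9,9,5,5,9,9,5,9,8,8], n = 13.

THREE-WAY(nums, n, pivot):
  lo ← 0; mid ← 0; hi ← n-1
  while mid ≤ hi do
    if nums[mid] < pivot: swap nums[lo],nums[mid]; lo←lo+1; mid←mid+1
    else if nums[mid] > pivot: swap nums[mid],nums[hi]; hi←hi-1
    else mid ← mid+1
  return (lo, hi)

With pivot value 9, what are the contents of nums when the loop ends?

pivot = 9; lo=0, mid=0, hi=12
nums[mid]=9=9: mid=1
nums[mid]=8<9: swap nums[0],nums[1]; lo=1,mid=2 → [8,9,9,9,9,5,5,9,9,5,9,8,8]
nums[mid]=9=9: mid=3
nums[mid]=9=9: mid=4
nums[mid]=9=9: mid=5
nums[mid]=5<9: swap nums[1],nums[5]; lo=2,mid=6 → [8,5,9,9,9,9,5,9,9,5,9,8,8]
nums[mid]=5<9: swap nums[2],nums[6]; lo=3,mid=7 → [8,5,5,9,9,9,9,9,9,5,9,8,8]
nums[mid]=9=9: mid=8
nums[mid]=9=9: mid=9
nums[mid]=5<9: swap nums[3],nums[9]; lo=4,mid=10 → [8,5,5,5,9,9,9,9,9,9,9,8,8]
nums[mid]=9=9: mid=11
nums[mid]=8<9: swap nums[4],nums[11]; lo=5,mid=12 → [8,5,5,5,8,9,9,9,9,9,9,9,8]
nums[mid]=8<9: swap nums[5],nums[12]; lo=6,mid=13 → [8,5,5,5,8,8,9,9,9,9,9,9,9]
end: lo=6, hi=12; nums = [8,5,5,5,8,8,9,9,9,9,9,9,9]

[8,5,5,5,8,8,9,9,9,9,9,9,9]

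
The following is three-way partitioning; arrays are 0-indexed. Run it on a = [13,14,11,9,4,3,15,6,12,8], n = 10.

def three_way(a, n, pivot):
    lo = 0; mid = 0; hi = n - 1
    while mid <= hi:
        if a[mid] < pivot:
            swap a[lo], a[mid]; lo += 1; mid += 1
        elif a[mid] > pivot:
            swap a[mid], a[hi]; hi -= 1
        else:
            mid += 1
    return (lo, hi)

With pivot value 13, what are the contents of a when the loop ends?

pivot = 13; lo=0, mid=0, hi=9
a[mid]=13=13: mid=1
a[mid]=14>13: swap a[1],a[9]; hi=8 → [13,8,11,9,4,3,15,6,12,14]
a[mid]=8<13: swap a[0],a[1]; lo=1,mid=2 → [8,13,11,9,4,3,15,6,12,14]
a[mid]=11<13: swap a[1],a[2]; lo=2,mid=3 → [8,11,13,9,4,3,15,6,12,14]
a[mid]=9<13: swap a[2],a[3]; lo=3,mid=4 → [8,11,9,13,4,3,15,6,12,14]
a[mid]=4<13: swap a[3],a[4]; lo=4,mid=5 → [8,11,9,4,13,3,15,6,12,14]
a[mid]=3<13: swap a[4],a[5]; lo=5,mid=6 → [8,11,9,4,3,13,15,6,12,14]
a[mid]=15>13: swap a[6],a[8]; hi=7 → [8,11,9,4,3,13,12,6,15,14]
a[mid]=12<13: swap a[5],a[6]; lo=6,mid=7 → [8,11,9,4,3,12,13,6,15,14]
a[mid]=6<13: swap a[6],a[7]; lo=7,mid=8 → [8,11,9,4,3,12,6,13,15,14]
end: lo=7, hi=7; a = [8,11,9,4,3,12,6,13,15,14]

[8,11,9,4,3,12,6,13,15,14]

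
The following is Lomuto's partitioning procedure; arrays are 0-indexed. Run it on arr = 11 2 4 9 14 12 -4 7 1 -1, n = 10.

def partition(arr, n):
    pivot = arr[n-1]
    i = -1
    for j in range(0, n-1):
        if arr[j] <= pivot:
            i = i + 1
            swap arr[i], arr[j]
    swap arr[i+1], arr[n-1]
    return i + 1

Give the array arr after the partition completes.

-4 -1 4 9 14 12 11 7 1 2

pivot = arr[9] = -1; i = -1
j=0: arr[0]=11 > -1 → no swap
j=1: arr[1]=2 > -1 → no swap
j=2: arr[2]=4 > -1 → no swap
j=3: arr[3]=9 > -1 → no swap
j=4: arr[4]=14 > -1 → no swap
j=5: arr[5]=12 > -1 → no swap
j=6: arr[6]=-4 ≤ -1 → i=0, swap arr[0],arr[6] → -4 2 4 9 14 12 11 7 1 -1
j=7: arr[7]=7 > -1 → no swap
j=8: arr[8]=1 > -1 → no swap
final swap arr[1],arr[9] → -4 -1 4 9 14 12 11 7 1 2; return 1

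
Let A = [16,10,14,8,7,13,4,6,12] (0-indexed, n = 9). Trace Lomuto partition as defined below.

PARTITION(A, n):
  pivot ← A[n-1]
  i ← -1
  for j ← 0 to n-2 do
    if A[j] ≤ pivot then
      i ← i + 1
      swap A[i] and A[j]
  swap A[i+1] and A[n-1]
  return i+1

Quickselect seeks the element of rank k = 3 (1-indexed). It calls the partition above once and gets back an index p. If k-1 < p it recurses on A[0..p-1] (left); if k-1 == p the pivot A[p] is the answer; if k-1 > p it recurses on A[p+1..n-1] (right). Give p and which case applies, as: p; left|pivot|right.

pivot=12, i=-1
j=0: 16>12, skip
j=1: 10≤12, i=0, swap(0,1) ⇒ [10,16,14,8,7,13,4,6,12]
j=2: 14>12, skip
j=3: 8≤12, i=1, swap(1,3) ⇒ [10,8,14,16,7,13,4,6,12]
j=4: 7≤12, i=2, swap(2,4) ⇒ [10,8,7,16,14,13,4,6,12]
j=5: 13>12, skip
j=6: 4≤12, i=3, swap(3,6) ⇒ [10,8,7,4,14,13,16,6,12]
j=7: 6≤12, i=4, swap(4,7) ⇒ [10,8,7,4,6,13,16,14,12]
swap(5,8) ⇒ [10,8,7,4,6,12,16,14,13]; return 5
p = 5; k-1 = 2 < 5 ⇒ left

5; left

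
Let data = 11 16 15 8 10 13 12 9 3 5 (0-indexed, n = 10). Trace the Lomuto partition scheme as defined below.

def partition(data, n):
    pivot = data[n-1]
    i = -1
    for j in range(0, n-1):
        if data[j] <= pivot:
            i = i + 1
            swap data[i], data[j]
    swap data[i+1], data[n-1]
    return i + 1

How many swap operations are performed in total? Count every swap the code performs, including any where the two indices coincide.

2

pivot=5, i=-1
j=0: 11>5, skip
j=1: 16>5, skip
j=2: 15>5, skip
j=3: 8>5, skip
j=4: 10>5, skip
j=5: 13>5, skip
j=6: 12>5, skip
j=7: 9>5, skip
j=8: 3≤5, i=0, swap(0,8) ⇒ 3 16 15 8 10 13 12 9 11 5
swap(1,9) ⇒ 3 5 15 8 10 13 12 9 11 16; return 1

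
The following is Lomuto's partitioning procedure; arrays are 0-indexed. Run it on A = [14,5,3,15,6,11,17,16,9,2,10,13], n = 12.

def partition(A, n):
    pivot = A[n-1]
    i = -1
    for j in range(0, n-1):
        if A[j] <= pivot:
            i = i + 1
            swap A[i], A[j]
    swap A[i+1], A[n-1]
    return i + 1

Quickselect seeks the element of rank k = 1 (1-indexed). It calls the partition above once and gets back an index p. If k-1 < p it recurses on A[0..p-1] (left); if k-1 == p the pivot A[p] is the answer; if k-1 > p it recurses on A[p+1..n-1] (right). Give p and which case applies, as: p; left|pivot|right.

7; left

pivot = A[11] = 13; i = -1
j=0: A[0]=14 > 13 → no swap
j=1: A[1]=5 ≤ 13 → i=0, swap A[0],A[1] → [5,14,3,15,6,11,17,16,9,2,10,13]
j=2: A[2]=3 ≤ 13 → i=1, swap A[1],A[2] → [5,3,14,15,6,11,17,16,9,2,10,13]
j=3: A[3]=15 > 13 → no swap
j=4: A[4]=6 ≤ 13 → i=2, swap A[2],A[4] → [5,3,6,15,14,11,17,16,9,2,10,13]
j=5: A[5]=11 ≤ 13 → i=3, swap A[3],A[5] → [5,3,6,11,14,15,17,16,9,2,10,13]
j=6: A[6]=17 > 13 → no swap
j=7: A[7]=16 > 13 → no swap
j=8: A[8]=9 ≤ 13 → i=4, swap A[4],A[8] → [5,3,6,11,9,15,17,16,14,2,10,13]
j=9: A[9]=2 ≤ 13 → i=5, swap A[5],A[9] → [5,3,6,11,9,2,17,16,14,15,10,13]
j=10: A[10]=10 ≤ 13 → i=6, swap A[6],A[10] → [5,3,6,11,9,2,10,16,14,15,17,13]
final swap A[7],A[11] → [5,3,6,11,9,2,10,13,14,15,17,16]; return 7
p = 7; k-1 = 0 < 7 ⇒ left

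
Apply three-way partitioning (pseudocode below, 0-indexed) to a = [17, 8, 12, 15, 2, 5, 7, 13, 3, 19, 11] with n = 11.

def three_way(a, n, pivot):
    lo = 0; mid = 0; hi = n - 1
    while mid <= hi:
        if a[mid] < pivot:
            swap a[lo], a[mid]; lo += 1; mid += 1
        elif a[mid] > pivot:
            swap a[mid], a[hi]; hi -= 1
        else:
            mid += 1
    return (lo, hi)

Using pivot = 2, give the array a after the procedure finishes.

[2, 12, 15, 8, 5, 7, 13, 3, 19, 11, 17]

lo=0 mid=0 hi=10
17>2: swap(0,10), hi=9 ⇒ [11, 8, 12, 15, 2, 5, 7, 13, 3, 19, 17]
11>2: swap(0,9), hi=8 ⇒ [19, 8, 12, 15, 2, 5, 7, 13, 3, 11, 17]
19>2: swap(0,8), hi=7 ⇒ [3, 8, 12, 15, 2, 5, 7, 13, 19, 11, 17]
3>2: swap(0,7), hi=6 ⇒ [13, 8, 12, 15, 2, 5, 7, 3, 19, 11, 17]
13>2: swap(0,6), hi=5 ⇒ [7, 8, 12, 15, 2, 5, 13, 3, 19, 11, 17]
7>2: swap(0,5), hi=4 ⇒ [5, 8, 12, 15, 2, 7, 13, 3, 19, 11, 17]
5>2: swap(0,4), hi=3 ⇒ [2, 8, 12, 15, 5, 7, 13, 3, 19, 11, 17]
2=2: mid=1
8>2: swap(1,3), hi=2 ⇒ [2, 15, 12, 8, 5, 7, 13, 3, 19, 11, 17]
15>2: swap(1,2), hi=1 ⇒ [2, 12, 15, 8, 5, 7, 13, 3, 19, 11, 17]
12>2: swap(1,1), hi=0 ⇒ [2, 12, 15, 8, 5, 7, 13, 3, 19, 11, 17]
done. lo=0 hi=0; a=[2, 12, 15, 8, 5, 7, 13, 3, 19, 11, 17]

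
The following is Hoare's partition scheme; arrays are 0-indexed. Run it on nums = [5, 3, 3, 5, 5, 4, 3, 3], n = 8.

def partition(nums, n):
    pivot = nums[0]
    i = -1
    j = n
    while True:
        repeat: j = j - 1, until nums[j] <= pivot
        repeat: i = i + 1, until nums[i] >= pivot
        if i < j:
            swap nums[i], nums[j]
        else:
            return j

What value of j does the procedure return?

pivot = nums[0] = 5; i = -1, j = 8
j→7 (nums[7]=3≤5), i→0 (nums[0]=5≥5); i<j, swap → [3, 3, 3, 5, 5, 4, 3, 5]
j→6 (nums[6]=3≤5), i→3 (nums[3]=5≥5); i<j, swap → [3, 3, 3, 3, 5, 4, 5, 5]
j→5 (nums[5]=4≤5), i→4 (nums[4]=5≥5); i<j, swap → [3, 3, 3, 3, 4, 5, 5, 5]
j→4, i→5; i≥j, return j=4. nums = [3, 3, 3, 3, 4, 5, 5, 5]

4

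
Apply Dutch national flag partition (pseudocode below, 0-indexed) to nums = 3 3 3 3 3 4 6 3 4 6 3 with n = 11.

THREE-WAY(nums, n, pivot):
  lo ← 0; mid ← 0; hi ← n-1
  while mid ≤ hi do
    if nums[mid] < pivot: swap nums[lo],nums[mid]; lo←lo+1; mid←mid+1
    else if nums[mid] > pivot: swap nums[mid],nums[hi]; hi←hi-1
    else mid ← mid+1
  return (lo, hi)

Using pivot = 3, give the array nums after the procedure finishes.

3 3 3 3 3 3 3 4 6 6 4

lo=0 mid=0 hi=10
3=3: mid=1
3=3: mid=2
3=3: mid=3
3=3: mid=4
3=3: mid=5
4>3: swap(5,10), hi=9 ⇒ 3 3 3 3 3 3 6 3 4 6 4
3=3: mid=6
6>3: swap(6,9), hi=8 ⇒ 3 3 3 3 3 3 6 3 4 6 4
6>3: swap(6,8), hi=7 ⇒ 3 3 3 3 3 3 4 3 6 6 4
4>3: swap(6,7), hi=6 ⇒ 3 3 3 3 3 3 3 4 6 6 4
3=3: mid=7
done. lo=0 hi=6; nums=3 3 3 3 3 3 3 4 6 6 4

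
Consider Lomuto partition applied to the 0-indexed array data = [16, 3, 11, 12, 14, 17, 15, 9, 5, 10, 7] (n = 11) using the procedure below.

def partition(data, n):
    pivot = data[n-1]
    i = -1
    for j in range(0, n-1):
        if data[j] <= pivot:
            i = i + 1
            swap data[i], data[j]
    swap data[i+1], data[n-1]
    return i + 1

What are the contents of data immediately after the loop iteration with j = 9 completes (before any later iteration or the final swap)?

pivot = data[10] = 7; i = -1
j=0: data[0]=16 > 7 → no swap
j=1: data[1]=3 ≤ 7 → i=0, swap data[0],data[1] → [3, 16, 11, 12, 14, 17, 15, 9, 5, 10, 7]
j=2: data[2]=11 > 7 → no swap
j=3: data[3]=12 > 7 → no swap
j=4: data[4]=14 > 7 → no swap
j=5: data[5]=17 > 7 → no swap
j=6: data[6]=15 > 7 → no swap
j=7: data[7]=9 > 7 → no swap
j=8: data[8]=5 ≤ 7 → i=1, swap data[1],data[8] → [3, 5, 11, 12, 14, 17, 15, 9, 16, 10, 7]
j=9: data[9]=10 > 7 → no swap
(after j=9) data = [3, 5, 11, 12, 14, 17, 15, 9, 16, 10, 7]

[3, 5, 11, 12, 14, 17, 15, 9, 16, 10, 7]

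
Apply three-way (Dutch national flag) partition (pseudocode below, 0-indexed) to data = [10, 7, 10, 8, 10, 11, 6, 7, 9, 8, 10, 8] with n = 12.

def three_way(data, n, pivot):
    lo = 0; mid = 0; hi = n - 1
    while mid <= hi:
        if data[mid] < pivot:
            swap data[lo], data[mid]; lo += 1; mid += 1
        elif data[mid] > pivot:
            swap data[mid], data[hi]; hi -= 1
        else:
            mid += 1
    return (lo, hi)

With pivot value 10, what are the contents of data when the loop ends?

pivot = 10; lo=0, mid=0, hi=11
data[mid]=10=10: mid=1
data[mid]=7<10: swap data[0],data[1]; lo=1,mid=2 → [7, 10, 10, 8, 10, 11, 6, 7, 9, 8, 10, 8]
data[mid]=10=10: mid=3
data[mid]=8<10: swap data[1],data[3]; lo=2,mid=4 → [7, 8, 10, 10, 10, 11, 6, 7, 9, 8, 10, 8]
data[mid]=10=10: mid=5
data[mid]=11>10: swap data[5],data[11]; hi=10 → [7, 8, 10, 10, 10, 8, 6, 7, 9, 8, 10, 11]
data[mid]=8<10: swap data[2],data[5]; lo=3,mid=6 → [7, 8, 8, 10, 10, 10, 6, 7, 9, 8, 10, 11]
data[mid]=6<10: swap data[3],data[6]; lo=4,mid=7 → [7, 8, 8, 6, 10, 10, 10, 7, 9, 8, 10, 11]
data[mid]=7<10: swap data[4],data[7]; lo=5,mid=8 → [7, 8, 8, 6, 7, 10, 10, 10, 9, 8, 10, 11]
data[mid]=9<10: swap data[5],data[8]; lo=6,mid=9 → [7, 8, 8, 6, 7, 9, 10, 10, 10, 8, 10, 11]
data[mid]=8<10: swap data[6],data[9]; lo=7,mid=10 → [7, 8, 8, 6, 7, 9, 8, 10, 10, 10, 10, 11]
data[mid]=10=10: mid=11
end: lo=7, hi=10; data = [7, 8, 8, 6, 7, 9, 8, 10, 10, 10, 10, 11]

[7, 8, 8, 6, 7, 9, 8, 10, 10, 10, 10, 11]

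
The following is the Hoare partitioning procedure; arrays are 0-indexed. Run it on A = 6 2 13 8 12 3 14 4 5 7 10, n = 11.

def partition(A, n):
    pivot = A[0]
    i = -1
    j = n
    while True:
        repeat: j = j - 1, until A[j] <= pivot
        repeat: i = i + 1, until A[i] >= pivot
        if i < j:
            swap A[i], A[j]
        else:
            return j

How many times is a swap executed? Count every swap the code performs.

3

pivot = A[0] = 6; i = -1, j = 11
j→8 (A[8]=5≤6), i→0 (A[0]=6≥6); i<j, swap → 5 2 13 8 12 3 14 4 6 7 10
j→7 (A[7]=4≤6), i→2 (A[2]=13≥6); i<j, swap → 5 2 4 8 12 3 14 13 6 7 10
j→5 (A[5]=3≤6), i→3 (A[3]=8≥6); i<j, swap → 5 2 4 3 12 8 14 13 6 7 10
j→3, i→4; i≥j, return j=3. A = 5 2 4 3 12 8 14 13 6 7 10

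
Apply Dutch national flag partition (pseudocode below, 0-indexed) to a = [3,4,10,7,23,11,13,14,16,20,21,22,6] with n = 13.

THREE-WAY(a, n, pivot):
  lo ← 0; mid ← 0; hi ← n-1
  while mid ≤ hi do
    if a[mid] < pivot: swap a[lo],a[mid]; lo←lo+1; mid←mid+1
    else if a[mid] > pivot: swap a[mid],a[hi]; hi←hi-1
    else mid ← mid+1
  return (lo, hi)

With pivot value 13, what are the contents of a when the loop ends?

lo=0 mid=0 hi=12
3<13: swap(0,0), lo=1 mid=1 ⇒ [3,4,10,7,23,11,13,14,16,20,21,22,6]
4<13: swap(1,1), lo=2 mid=2 ⇒ [3,4,10,7,23,11,13,14,16,20,21,22,6]
10<13: swap(2,2), lo=3 mid=3 ⇒ [3,4,10,7,23,11,13,14,16,20,21,22,6]
7<13: swap(3,3), lo=4 mid=4 ⇒ [3,4,10,7,23,11,13,14,16,20,21,22,6]
23>13: swap(4,12), hi=11 ⇒ [3,4,10,7,6,11,13,14,16,20,21,22,23]
6<13: swap(4,4), lo=5 mid=5 ⇒ [3,4,10,7,6,11,13,14,16,20,21,22,23]
11<13: swap(5,5), lo=6 mid=6 ⇒ [3,4,10,7,6,11,13,14,16,20,21,22,23]
13=13: mid=7
14>13: swap(7,11), hi=10 ⇒ [3,4,10,7,6,11,13,22,16,20,21,14,23]
22>13: swap(7,10), hi=9 ⇒ [3,4,10,7,6,11,13,21,16,20,22,14,23]
21>13: swap(7,9), hi=8 ⇒ [3,4,10,7,6,11,13,20,16,21,22,14,23]
20>13: swap(7,8), hi=7 ⇒ [3,4,10,7,6,11,13,16,20,21,22,14,23]
16>13: swap(7,7), hi=6 ⇒ [3,4,10,7,6,11,13,16,20,21,22,14,23]
done. lo=6 hi=6; a=[3,4,10,7,6,11,13,16,20,21,22,14,23]

[3,4,10,7,6,11,13,16,20,21,22,14,23]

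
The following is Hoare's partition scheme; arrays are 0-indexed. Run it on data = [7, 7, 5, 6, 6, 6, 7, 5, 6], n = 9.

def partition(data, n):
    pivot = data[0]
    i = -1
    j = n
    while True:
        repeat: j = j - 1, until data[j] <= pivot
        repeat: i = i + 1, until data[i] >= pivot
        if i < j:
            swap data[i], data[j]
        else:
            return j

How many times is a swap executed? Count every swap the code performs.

2

pivot=7
j stops at 8 (6), i stops at 0 (7); swap ⇒ [6, 7, 5, 6, 6, 6, 7, 5, 7]
j stops at 7 (5), i stops at 1 (7); swap ⇒ [6, 5, 5, 6, 6, 6, 7, 7, 7]
j stops at 6, i stops at 6; i≥j ⇒ return 6. data=[6, 5, 5, 6, 6, 6, 7, 7, 7]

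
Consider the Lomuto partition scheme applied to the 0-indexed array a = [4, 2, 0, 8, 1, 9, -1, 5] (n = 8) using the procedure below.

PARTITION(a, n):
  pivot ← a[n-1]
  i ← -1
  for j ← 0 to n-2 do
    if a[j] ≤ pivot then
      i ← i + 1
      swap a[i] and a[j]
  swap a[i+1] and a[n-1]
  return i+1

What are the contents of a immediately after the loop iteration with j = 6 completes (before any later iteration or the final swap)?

[4, 2, 0, 1, -1, 9, 8, 5]

pivot = a[7] = 5; i = -1
j=0: a[0]=4 ≤ 5 → i=0, swap a[0],a[0] (no change) → [4, 2, 0, 8, 1, 9, -1, 5]
j=1: a[1]=2 ≤ 5 → i=1, swap a[1],a[1] (no change) → [4, 2, 0, 8, 1, 9, -1, 5]
j=2: a[2]=0 ≤ 5 → i=2, swap a[2],a[2] (no change) → [4, 2, 0, 8, 1, 9, -1, 5]
j=3: a[3]=8 > 5 → no swap
j=4: a[4]=1 ≤ 5 → i=3, swap a[3],a[4] → [4, 2, 0, 1, 8, 9, -1, 5]
j=5: a[5]=9 > 5 → no swap
j=6: a[6]=-1 ≤ 5 → i=4, swap a[4],a[6] → [4, 2, 0, 1, -1, 9, 8, 5]
(after j=6) a = [4, 2, 0, 1, -1, 9, 8, 5]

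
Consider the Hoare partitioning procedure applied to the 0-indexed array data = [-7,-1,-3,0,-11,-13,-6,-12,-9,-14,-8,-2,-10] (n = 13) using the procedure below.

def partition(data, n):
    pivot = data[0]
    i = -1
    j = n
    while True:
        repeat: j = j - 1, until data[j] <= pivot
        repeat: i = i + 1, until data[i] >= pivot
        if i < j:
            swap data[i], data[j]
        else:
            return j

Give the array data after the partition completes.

[-10,-8,-14,-9,-11,-13,-12,-6,0,-3,-1,-2,-7]

pivot = data[0] = -7; i = -1, j = 13
j→12 (data[12]=-10≤-7), i→0 (data[0]=-7≥-7); i<j, swap → [-10,-1,-3,0,-11,-13,-6,-12,-9,-14,-8,-2,-7]
j→10 (data[10]=-8≤-7), i→1 (data[1]=-1≥-7); i<j, swap → [-10,-8,-3,0,-11,-13,-6,-12,-9,-14,-1,-2,-7]
j→9 (data[9]=-14≤-7), i→2 (data[2]=-3≥-7); i<j, swap → [-10,-8,-14,0,-11,-13,-6,-12,-9,-3,-1,-2,-7]
j→8 (data[8]=-9≤-7), i→3 (data[3]=0≥-7); i<j, swap → [-10,-8,-14,-9,-11,-13,-6,-12,0,-3,-1,-2,-7]
j→7 (data[7]=-12≤-7), i→6 (data[6]=-6≥-7); i<j, swap → [-10,-8,-14,-9,-11,-13,-12,-6,0,-3,-1,-2,-7]
j→6, i→7; i≥j, return j=6. data = [-10,-8,-14,-9,-11,-13,-12,-6,0,-3,-1,-2,-7]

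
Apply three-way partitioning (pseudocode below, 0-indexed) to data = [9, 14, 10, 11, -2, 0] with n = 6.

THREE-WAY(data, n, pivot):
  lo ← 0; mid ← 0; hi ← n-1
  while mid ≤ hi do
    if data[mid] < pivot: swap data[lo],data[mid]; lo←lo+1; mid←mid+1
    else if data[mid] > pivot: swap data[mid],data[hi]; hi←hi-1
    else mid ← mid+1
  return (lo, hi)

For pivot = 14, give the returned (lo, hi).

lo=0 mid=0 hi=5
9<14: swap(0,0), lo=1 mid=1 ⇒ [9, 14, 10, 11, -2, 0]
14=14: mid=2
10<14: swap(1,2), lo=2 mid=3 ⇒ [9, 10, 14, 11, -2, 0]
11<14: swap(2,3), lo=3 mid=4 ⇒ [9, 10, 11, 14, -2, 0]
-2<14: swap(3,4), lo=4 mid=5 ⇒ [9, 10, 11, -2, 14, 0]
0<14: swap(4,5), lo=5 mid=6 ⇒ [9, 10, 11, -2, 0, 14]
done. lo=5 hi=5; data=[9, 10, 11, -2, 0, 14]

(5, 5)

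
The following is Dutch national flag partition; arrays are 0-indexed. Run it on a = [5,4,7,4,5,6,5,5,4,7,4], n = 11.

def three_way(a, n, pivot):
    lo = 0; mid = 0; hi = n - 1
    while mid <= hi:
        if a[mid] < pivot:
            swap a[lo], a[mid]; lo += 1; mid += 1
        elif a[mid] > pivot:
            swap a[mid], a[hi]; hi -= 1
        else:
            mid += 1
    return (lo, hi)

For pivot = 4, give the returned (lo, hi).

lo=0 mid=0 hi=10
5>4: swap(0,10), hi=9 ⇒ [4,4,7,4,5,6,5,5,4,7,5]
4=4: mid=1
4=4: mid=2
7>4: swap(2,9), hi=8 ⇒ [4,4,7,4,5,6,5,5,4,7,5]
7>4: swap(2,8), hi=7 ⇒ [4,4,4,4,5,6,5,5,7,7,5]
4=4: mid=3
4=4: mid=4
5>4: swap(4,7), hi=6 ⇒ [4,4,4,4,5,6,5,5,7,7,5]
5>4: swap(4,6), hi=5 ⇒ [4,4,4,4,5,6,5,5,7,7,5]
5>4: swap(4,5), hi=4 ⇒ [4,4,4,4,6,5,5,5,7,7,5]
6>4: swap(4,4), hi=3 ⇒ [4,4,4,4,6,5,5,5,7,7,5]
done. lo=0 hi=3; a=[4,4,4,4,6,5,5,5,7,7,5]

(0, 3)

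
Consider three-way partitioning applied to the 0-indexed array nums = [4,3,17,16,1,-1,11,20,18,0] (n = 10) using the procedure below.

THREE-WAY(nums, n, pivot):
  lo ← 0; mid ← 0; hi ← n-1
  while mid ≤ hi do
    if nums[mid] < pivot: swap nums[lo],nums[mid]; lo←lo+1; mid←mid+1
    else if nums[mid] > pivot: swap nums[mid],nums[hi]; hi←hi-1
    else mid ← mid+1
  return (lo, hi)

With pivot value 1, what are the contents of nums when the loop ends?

pivot = 1; lo=0, mid=0, hi=9
nums[mid]=4>1: swap nums[0],nums[9]; hi=8 → [0,3,17,16,1,-1,11,20,18,4]
nums[mid]=0<1: swap nums[0],nums[0]; lo=1,mid=1 → [0,3,17,16,1,-1,11,20,18,4]
nums[mid]=3>1: swap nums[1],nums[8]; hi=7 → [0,18,17,16,1,-1,11,20,3,4]
nums[mid]=18>1: swap nums[1],nums[7]; hi=6 → [0,20,17,16,1,-1,11,18,3,4]
nums[mid]=20>1: swap nums[1],nums[6]; hi=5 → [0,11,17,16,1,-1,20,18,3,4]
nums[mid]=11>1: swap nums[1],nums[5]; hi=4 → [0,-1,17,16,1,11,20,18,3,4]
nums[mid]=-1<1: swap nums[1],nums[1]; lo=2,mid=2 → [0,-1,17,16,1,11,20,18,3,4]
nums[mid]=17>1: swap nums[2],nums[4]; hi=3 → [0,-1,1,16,17,11,20,18,3,4]
nums[mid]=1=1: mid=3
nums[mid]=16>1: swap nums[3],nums[3]; hi=2 → [0,-1,1,16,17,11,20,18,3,4]
end: lo=2, hi=2; nums = [0,-1,1,16,17,11,20,18,3,4]

[0,-1,1,16,17,11,20,18,3,4]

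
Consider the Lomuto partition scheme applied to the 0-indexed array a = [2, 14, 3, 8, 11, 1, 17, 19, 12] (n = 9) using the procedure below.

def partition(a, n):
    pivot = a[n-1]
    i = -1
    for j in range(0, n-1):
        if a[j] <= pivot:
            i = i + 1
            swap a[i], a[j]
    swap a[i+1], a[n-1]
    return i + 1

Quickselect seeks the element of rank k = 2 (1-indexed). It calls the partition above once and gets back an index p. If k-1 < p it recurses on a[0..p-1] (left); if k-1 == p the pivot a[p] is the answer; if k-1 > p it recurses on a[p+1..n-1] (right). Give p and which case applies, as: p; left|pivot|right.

pivot=12, i=-1
j=0: 2≤12, i=0, swap(0,0) ⇒ [2, 14, 3, 8, 11, 1, 17, 19, 12]
j=1: 14>12, skip
j=2: 3≤12, i=1, swap(1,2) ⇒ [2, 3, 14, 8, 11, 1, 17, 19, 12]
j=3: 8≤12, i=2, swap(2,3) ⇒ [2, 3, 8, 14, 11, 1, 17, 19, 12]
j=4: 11≤12, i=3, swap(3,4) ⇒ [2, 3, 8, 11, 14, 1, 17, 19, 12]
j=5: 1≤12, i=4, swap(4,5) ⇒ [2, 3, 8, 11, 1, 14, 17, 19, 12]
j=6: 17>12, skip
j=7: 19>12, skip
swap(5,8) ⇒ [2, 3, 8, 11, 1, 12, 17, 19, 14]; return 5
p = 5; k-1 = 1 < 5 ⇒ left

5; left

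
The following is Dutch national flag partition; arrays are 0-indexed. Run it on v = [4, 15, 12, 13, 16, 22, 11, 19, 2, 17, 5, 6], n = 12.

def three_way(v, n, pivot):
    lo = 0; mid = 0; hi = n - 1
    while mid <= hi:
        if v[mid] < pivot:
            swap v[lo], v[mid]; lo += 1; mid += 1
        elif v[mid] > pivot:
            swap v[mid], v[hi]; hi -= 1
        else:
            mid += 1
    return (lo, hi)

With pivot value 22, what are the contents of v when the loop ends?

[4, 15, 12, 13, 16, 11, 19, 2, 17, 5, 6, 22]

lo=0 mid=0 hi=11
4<22: swap(0,0), lo=1 mid=1 ⇒ [4, 15, 12, 13, 16, 22, 11, 19, 2, 17, 5, 6]
15<22: swap(1,1), lo=2 mid=2 ⇒ [4, 15, 12, 13, 16, 22, 11, 19, 2, 17, 5, 6]
12<22: swap(2,2), lo=3 mid=3 ⇒ [4, 15, 12, 13, 16, 22, 11, 19, 2, 17, 5, 6]
13<22: swap(3,3), lo=4 mid=4 ⇒ [4, 15, 12, 13, 16, 22, 11, 19, 2, 17, 5, 6]
16<22: swap(4,4), lo=5 mid=5 ⇒ [4, 15, 12, 13, 16, 22, 11, 19, 2, 17, 5, 6]
22=22: mid=6
11<22: swap(5,6), lo=6 mid=7 ⇒ [4, 15, 12, 13, 16, 11, 22, 19, 2, 17, 5, 6]
19<22: swap(6,7), lo=7 mid=8 ⇒ [4, 15, 12, 13, 16, 11, 19, 22, 2, 17, 5, 6]
2<22: swap(7,8), lo=8 mid=9 ⇒ [4, 15, 12, 13, 16, 11, 19, 2, 22, 17, 5, 6]
17<22: swap(8,9), lo=9 mid=10 ⇒ [4, 15, 12, 13, 16, 11, 19, 2, 17, 22, 5, 6]
5<22: swap(9,10), lo=10 mid=11 ⇒ [4, 15, 12, 13, 16, 11, 19, 2, 17, 5, 22, 6]
6<22: swap(10,11), lo=11 mid=12 ⇒ [4, 15, 12, 13, 16, 11, 19, 2, 17, 5, 6, 22]
done. lo=11 hi=11; v=[4, 15, 12, 13, 16, 11, 19, 2, 17, 5, 6, 22]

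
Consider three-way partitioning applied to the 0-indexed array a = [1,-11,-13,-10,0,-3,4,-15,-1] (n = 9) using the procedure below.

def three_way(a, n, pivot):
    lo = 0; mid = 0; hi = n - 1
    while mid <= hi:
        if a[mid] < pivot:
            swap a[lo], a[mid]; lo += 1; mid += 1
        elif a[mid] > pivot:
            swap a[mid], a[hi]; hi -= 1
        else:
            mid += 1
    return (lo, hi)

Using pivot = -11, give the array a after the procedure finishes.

[-15,-13,-11,0,-3,4,-10,-1,1]

lo=0 mid=0 hi=8
1>-11: swap(0,8), hi=7 ⇒ [-1,-11,-13,-10,0,-3,4,-15,1]
-1>-11: swap(0,7), hi=6 ⇒ [-15,-11,-13,-10,0,-3,4,-1,1]
-15<-11: swap(0,0), lo=1 mid=1 ⇒ [-15,-11,-13,-10,0,-3,4,-1,1]
-11=-11: mid=2
-13<-11: swap(1,2), lo=2 mid=3 ⇒ [-15,-13,-11,-10,0,-3,4,-1,1]
-10>-11: swap(3,6), hi=5 ⇒ [-15,-13,-11,4,0,-3,-10,-1,1]
4>-11: swap(3,5), hi=4 ⇒ [-15,-13,-11,-3,0,4,-10,-1,1]
-3>-11: swap(3,4), hi=3 ⇒ [-15,-13,-11,0,-3,4,-10,-1,1]
0>-11: swap(3,3), hi=2 ⇒ [-15,-13,-11,0,-3,4,-10,-1,1]
done. lo=2 hi=2; a=[-15,-13,-11,0,-3,4,-10,-1,1]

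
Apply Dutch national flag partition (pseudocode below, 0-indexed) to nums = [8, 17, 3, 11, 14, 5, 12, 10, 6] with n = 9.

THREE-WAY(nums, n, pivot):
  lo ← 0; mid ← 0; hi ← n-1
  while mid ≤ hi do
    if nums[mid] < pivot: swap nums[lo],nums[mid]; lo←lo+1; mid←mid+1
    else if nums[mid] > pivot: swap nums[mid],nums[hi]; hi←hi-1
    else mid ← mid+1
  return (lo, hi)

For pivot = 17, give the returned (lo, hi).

(8, 8)

pivot = 17; lo=0, mid=0, hi=8
nums[mid]=8<17: swap nums[0],nums[0]; lo=1,mid=1 → [8, 17, 3, 11, 14, 5, 12, 10, 6]
nums[mid]=17=17: mid=2
nums[mid]=3<17: swap nums[1],nums[2]; lo=2,mid=3 → [8, 3, 17, 11, 14, 5, 12, 10, 6]
nums[mid]=11<17: swap nums[2],nums[3]; lo=3,mid=4 → [8, 3, 11, 17, 14, 5, 12, 10, 6]
nums[mid]=14<17: swap nums[3],nums[4]; lo=4,mid=5 → [8, 3, 11, 14, 17, 5, 12, 10, 6]
nums[mid]=5<17: swap nums[4],nums[5]; lo=5,mid=6 → [8, 3, 11, 14, 5, 17, 12, 10, 6]
nums[mid]=12<17: swap nums[5],nums[6]; lo=6,mid=7 → [8, 3, 11, 14, 5, 12, 17, 10, 6]
nums[mid]=10<17: swap nums[6],nums[7]; lo=7,mid=8 → [8, 3, 11, 14, 5, 12, 10, 17, 6]
nums[mid]=6<17: swap nums[7],nums[8]; lo=8,mid=9 → [8, 3, 11, 14, 5, 12, 10, 6, 17]
end: lo=8, hi=8; nums = [8, 3, 11, 14, 5, 12, 10, 6, 17]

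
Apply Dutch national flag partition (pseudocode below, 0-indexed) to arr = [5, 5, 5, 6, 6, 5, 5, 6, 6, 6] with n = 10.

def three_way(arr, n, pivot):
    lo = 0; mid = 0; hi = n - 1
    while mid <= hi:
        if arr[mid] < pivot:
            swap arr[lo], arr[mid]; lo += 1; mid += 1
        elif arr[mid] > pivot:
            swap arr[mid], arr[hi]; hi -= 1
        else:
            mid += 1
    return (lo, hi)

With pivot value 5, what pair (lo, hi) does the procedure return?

pivot = 5; lo=0, mid=0, hi=9
arr[mid]=5=5: mid=1
arr[mid]=5=5: mid=2
arr[mid]=5=5: mid=3
arr[mid]=6>5: swap arr[3],arr[9]; hi=8 → [5, 5, 5, 6, 6, 5, 5, 6, 6, 6]
arr[mid]=6>5: swap arr[3],arr[8]; hi=7 → [5, 5, 5, 6, 6, 5, 5, 6, 6, 6]
arr[mid]=6>5: swap arr[3],arr[7]; hi=6 → [5, 5, 5, 6, 6, 5, 5, 6, 6, 6]
arr[mid]=6>5: swap arr[3],arr[6]; hi=5 → [5, 5, 5, 5, 6, 5, 6, 6, 6, 6]
arr[mid]=5=5: mid=4
arr[mid]=6>5: swap arr[4],arr[5]; hi=4 → [5, 5, 5, 5, 5, 6, 6, 6, 6, 6]
arr[mid]=5=5: mid=5
end: lo=0, hi=4; arr = [5, 5, 5, 5, 5, 6, 6, 6, 6, 6]

(0, 4)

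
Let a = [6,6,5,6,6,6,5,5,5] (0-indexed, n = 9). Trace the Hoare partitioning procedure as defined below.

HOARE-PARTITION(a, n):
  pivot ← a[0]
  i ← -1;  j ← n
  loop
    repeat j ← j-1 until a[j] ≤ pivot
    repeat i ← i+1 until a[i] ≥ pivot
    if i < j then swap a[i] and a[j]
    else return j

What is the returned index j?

pivot=6
j stops at 8 (5), i stops at 0 (6); swap ⇒ [5,6,5,6,6,6,5,5,6]
j stops at 7 (5), i stops at 1 (6); swap ⇒ [5,5,5,6,6,6,5,6,6]
j stops at 6 (5), i stops at 3 (6); swap ⇒ [5,5,5,5,6,6,6,6,6]
j stops at 5 (6), i stops at 4 (6); swap ⇒ [5,5,5,5,6,6,6,6,6]
j stops at 4, i stops at 5; i≥j ⇒ return 4. a=[5,5,5,5,6,6,6,6,6]

4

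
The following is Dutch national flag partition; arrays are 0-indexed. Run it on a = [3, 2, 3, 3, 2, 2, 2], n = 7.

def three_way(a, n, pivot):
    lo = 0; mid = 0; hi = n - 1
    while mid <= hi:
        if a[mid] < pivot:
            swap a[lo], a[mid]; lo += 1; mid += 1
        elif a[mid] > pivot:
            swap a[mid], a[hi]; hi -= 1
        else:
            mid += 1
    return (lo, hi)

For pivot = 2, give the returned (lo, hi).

lo=0 mid=0 hi=6
3>2: swap(0,6), hi=5 ⇒ [2, 2, 3, 3, 2, 2, 3]
2=2: mid=1
2=2: mid=2
3>2: swap(2,5), hi=4 ⇒ [2, 2, 2, 3, 2, 3, 3]
2=2: mid=3
3>2: swap(3,4), hi=3 ⇒ [2, 2, 2, 2, 3, 3, 3]
2=2: mid=4
done. lo=0 hi=3; a=[2, 2, 2, 2, 3, 3, 3]

(0, 3)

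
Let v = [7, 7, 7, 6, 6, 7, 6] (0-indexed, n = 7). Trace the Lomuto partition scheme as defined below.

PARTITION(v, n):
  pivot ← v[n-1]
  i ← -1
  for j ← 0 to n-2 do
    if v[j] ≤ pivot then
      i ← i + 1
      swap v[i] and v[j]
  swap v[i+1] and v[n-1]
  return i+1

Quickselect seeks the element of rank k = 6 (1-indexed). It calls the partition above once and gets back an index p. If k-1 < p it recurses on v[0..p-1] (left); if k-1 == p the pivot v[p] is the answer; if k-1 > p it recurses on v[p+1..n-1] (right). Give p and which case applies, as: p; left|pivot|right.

2; right

pivot=6, i=-1
j=0: 7>6, skip
j=1: 7>6, skip
j=2: 7>6, skip
j=3: 6≤6, i=0, swap(0,3) ⇒ [6, 7, 7, 7, 6, 7, 6]
j=4: 6≤6, i=1, swap(1,4) ⇒ [6, 6, 7, 7, 7, 7, 6]
j=5: 7>6, skip
swap(2,6) ⇒ [6, 6, 6, 7, 7, 7, 7]; return 2
p = 2; k-1 = 5 > 2 ⇒ right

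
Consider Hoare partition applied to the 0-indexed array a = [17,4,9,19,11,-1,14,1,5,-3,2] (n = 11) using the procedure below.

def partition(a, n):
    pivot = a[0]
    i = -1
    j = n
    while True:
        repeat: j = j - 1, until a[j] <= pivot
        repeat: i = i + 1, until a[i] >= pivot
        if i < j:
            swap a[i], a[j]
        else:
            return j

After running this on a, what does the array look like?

[2,4,9,-3,11,-1,14,1,5,19,17]

pivot = a[0] = 17; i = -1, j = 11
j→10 (a[10]=2≤17), i→0 (a[0]=17≥17); i<j, swap → [2,4,9,19,11,-1,14,1,5,-3,17]
j→9 (a[9]=-3≤17), i→3 (a[3]=19≥17); i<j, swap → [2,4,9,-3,11,-1,14,1,5,19,17]
j→8, i→9; i≥j, return j=8. a = [2,4,9,-3,11,-1,14,1,5,19,17]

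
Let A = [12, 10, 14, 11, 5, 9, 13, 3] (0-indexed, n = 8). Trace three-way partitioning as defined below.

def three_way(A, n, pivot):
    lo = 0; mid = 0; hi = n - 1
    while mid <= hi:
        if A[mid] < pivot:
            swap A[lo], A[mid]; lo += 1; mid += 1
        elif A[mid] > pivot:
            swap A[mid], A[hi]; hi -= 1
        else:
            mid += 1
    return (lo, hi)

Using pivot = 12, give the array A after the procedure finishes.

[10, 3, 11, 5, 9, 12, 13, 14]

lo=0 mid=0 hi=7
12=12: mid=1
10<12: swap(0,1), lo=1 mid=2 ⇒ [10, 12, 14, 11, 5, 9, 13, 3]
14>12: swap(2,7), hi=6 ⇒ [10, 12, 3, 11, 5, 9, 13, 14]
3<12: swap(1,2), lo=2 mid=3 ⇒ [10, 3, 12, 11, 5, 9, 13, 14]
11<12: swap(2,3), lo=3 mid=4 ⇒ [10, 3, 11, 12, 5, 9, 13, 14]
5<12: swap(3,4), lo=4 mid=5 ⇒ [10, 3, 11, 5, 12, 9, 13, 14]
9<12: swap(4,5), lo=5 mid=6 ⇒ [10, 3, 11, 5, 9, 12, 13, 14]
13>12: swap(6,6), hi=5 ⇒ [10, 3, 11, 5, 9, 12, 13, 14]
done. lo=5 hi=5; A=[10, 3, 11, 5, 9, 12, 13, 14]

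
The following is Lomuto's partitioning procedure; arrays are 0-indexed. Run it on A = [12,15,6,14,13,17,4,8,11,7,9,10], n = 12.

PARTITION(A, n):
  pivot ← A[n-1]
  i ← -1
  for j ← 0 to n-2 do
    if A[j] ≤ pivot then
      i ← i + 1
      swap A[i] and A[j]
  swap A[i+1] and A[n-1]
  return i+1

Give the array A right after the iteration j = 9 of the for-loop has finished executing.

[6,4,8,7,13,17,15,12,11,14,9,10]

pivot = A[11] = 10; i = -1
j=0: A[0]=12 > 10 → no swap
j=1: A[1]=15 > 10 → no swap
j=2: A[2]=6 ≤ 10 → i=0, swap A[0],A[2] → [6,15,12,14,13,17,4,8,11,7,9,10]
j=3: A[3]=14 > 10 → no swap
j=4: A[4]=13 > 10 → no swap
j=5: A[5]=17 > 10 → no swap
j=6: A[6]=4 ≤ 10 → i=1, swap A[1],A[6] → [6,4,12,14,13,17,15,8,11,7,9,10]
j=7: A[7]=8 ≤ 10 → i=2, swap A[2],A[7] → [6,4,8,14,13,17,15,12,11,7,9,10]
j=8: A[8]=11 > 10 → no swap
j=9: A[9]=7 ≤ 10 → i=3, swap A[3],A[9] → [6,4,8,7,13,17,15,12,11,14,9,10]
(after j=9) A = [6,4,8,7,13,17,15,12,11,14,9,10]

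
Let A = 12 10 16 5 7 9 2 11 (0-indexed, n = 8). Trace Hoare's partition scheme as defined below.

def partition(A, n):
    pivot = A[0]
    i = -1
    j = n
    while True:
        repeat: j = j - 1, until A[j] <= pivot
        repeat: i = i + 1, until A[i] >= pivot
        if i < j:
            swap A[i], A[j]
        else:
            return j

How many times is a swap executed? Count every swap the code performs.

pivot = A[0] = 12; i = -1, j = 8
j→7 (A[7]=11≤12), i→0 (A[0]=12≥12); i<j, swap → 11 10 16 5 7 9 2 12
j→6 (A[6]=2≤12), i→2 (A[2]=16≥12); i<j, swap → 11 10 2 5 7 9 16 12
j→5, i→6; i≥j, return j=5. A = 11 10 2 5 7 9 16 12

2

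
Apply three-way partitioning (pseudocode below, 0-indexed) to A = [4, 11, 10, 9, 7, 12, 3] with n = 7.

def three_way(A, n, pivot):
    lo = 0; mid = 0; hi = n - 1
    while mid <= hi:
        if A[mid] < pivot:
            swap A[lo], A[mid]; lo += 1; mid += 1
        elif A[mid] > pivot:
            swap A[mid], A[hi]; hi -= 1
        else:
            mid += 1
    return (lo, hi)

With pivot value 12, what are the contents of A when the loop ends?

[4, 11, 10, 9, 7, 3, 12]

lo=0 mid=0 hi=6
4<12: swap(0,0), lo=1 mid=1 ⇒ [4, 11, 10, 9, 7, 12, 3]
11<12: swap(1,1), lo=2 mid=2 ⇒ [4, 11, 10, 9, 7, 12, 3]
10<12: swap(2,2), lo=3 mid=3 ⇒ [4, 11, 10, 9, 7, 12, 3]
9<12: swap(3,3), lo=4 mid=4 ⇒ [4, 11, 10, 9, 7, 12, 3]
7<12: swap(4,4), lo=5 mid=5 ⇒ [4, 11, 10, 9, 7, 12, 3]
12=12: mid=6
3<12: swap(5,6), lo=6 mid=7 ⇒ [4, 11, 10, 9, 7, 3, 12]
done. lo=6 hi=6; A=[4, 11, 10, 9, 7, 3, 12]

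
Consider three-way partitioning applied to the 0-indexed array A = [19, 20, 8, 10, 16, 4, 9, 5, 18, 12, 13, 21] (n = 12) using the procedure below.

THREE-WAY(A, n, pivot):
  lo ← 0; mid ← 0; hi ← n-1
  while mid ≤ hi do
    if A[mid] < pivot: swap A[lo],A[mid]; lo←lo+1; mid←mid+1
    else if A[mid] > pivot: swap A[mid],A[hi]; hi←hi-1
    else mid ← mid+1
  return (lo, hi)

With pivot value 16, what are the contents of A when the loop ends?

lo=0 mid=0 hi=11
19>16: swap(0,11), hi=10 ⇒ [21, 20, 8, 10, 16, 4, 9, 5, 18, 12, 13, 19]
21>16: swap(0,10), hi=9 ⇒ [13, 20, 8, 10, 16, 4, 9, 5, 18, 12, 21, 19]
13<16: swap(0,0), lo=1 mid=1 ⇒ [13, 20, 8, 10, 16, 4, 9, 5, 18, 12, 21, 19]
20>16: swap(1,9), hi=8 ⇒ [13, 12, 8, 10, 16, 4, 9, 5, 18, 20, 21, 19]
12<16: swap(1,1), lo=2 mid=2 ⇒ [13, 12, 8, 10, 16, 4, 9, 5, 18, 20, 21, 19]
8<16: swap(2,2), lo=3 mid=3 ⇒ [13, 12, 8, 10, 16, 4, 9, 5, 18, 20, 21, 19]
10<16: swap(3,3), lo=4 mid=4 ⇒ [13, 12, 8, 10, 16, 4, 9, 5, 18, 20, 21, 19]
16=16: mid=5
4<16: swap(4,5), lo=5 mid=6 ⇒ [13, 12, 8, 10, 4, 16, 9, 5, 18, 20, 21, 19]
9<16: swap(5,6), lo=6 mid=7 ⇒ [13, 12, 8, 10, 4, 9, 16, 5, 18, 20, 21, 19]
5<16: swap(6,7), lo=7 mid=8 ⇒ [13, 12, 8, 10, 4, 9, 5, 16, 18, 20, 21, 19]
18>16: swap(8,8), hi=7 ⇒ [13, 12, 8, 10, 4, 9, 5, 16, 18, 20, 21, 19]
done. lo=7 hi=7; A=[13, 12, 8, 10, 4, 9, 5, 16, 18, 20, 21, 19]

[13, 12, 8, 10, 4, 9, 5, 16, 18, 20, 21, 19]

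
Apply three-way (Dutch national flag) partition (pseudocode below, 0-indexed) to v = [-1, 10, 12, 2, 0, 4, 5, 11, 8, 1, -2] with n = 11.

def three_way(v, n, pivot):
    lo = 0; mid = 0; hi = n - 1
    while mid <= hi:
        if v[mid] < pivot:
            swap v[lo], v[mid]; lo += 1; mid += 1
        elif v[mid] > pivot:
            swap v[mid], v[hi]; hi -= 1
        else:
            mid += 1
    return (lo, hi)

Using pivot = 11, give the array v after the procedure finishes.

[-1, 10, -2, 2, 0, 4, 5, 8, 1, 11, 12]

pivot = 11; lo=0, mid=0, hi=10
v[mid]=-1<11: swap v[0],v[0]; lo=1,mid=1 → [-1, 10, 12, 2, 0, 4, 5, 11, 8, 1, -2]
v[mid]=10<11: swap v[1],v[1]; lo=2,mid=2 → [-1, 10, 12, 2, 0, 4, 5, 11, 8, 1, -2]
v[mid]=12>11: swap v[2],v[10]; hi=9 → [-1, 10, -2, 2, 0, 4, 5, 11, 8, 1, 12]
v[mid]=-2<11: swap v[2],v[2]; lo=3,mid=3 → [-1, 10, -2, 2, 0, 4, 5, 11, 8, 1, 12]
v[mid]=2<11: swap v[3],v[3]; lo=4,mid=4 → [-1, 10, -2, 2, 0, 4, 5, 11, 8, 1, 12]
v[mid]=0<11: swap v[4],v[4]; lo=5,mid=5 → [-1, 10, -2, 2, 0, 4, 5, 11, 8, 1, 12]
v[mid]=4<11: swap v[5],v[5]; lo=6,mid=6 → [-1, 10, -2, 2, 0, 4, 5, 11, 8, 1, 12]
v[mid]=5<11: swap v[6],v[6]; lo=7,mid=7 → [-1, 10, -2, 2, 0, 4, 5, 11, 8, 1, 12]
v[mid]=11=11: mid=8
v[mid]=8<11: swap v[7],v[8]; lo=8,mid=9 → [-1, 10, -2, 2, 0, 4, 5, 8, 11, 1, 12]
v[mid]=1<11: swap v[8],v[9]; lo=9,mid=10 → [-1, 10, -2, 2, 0, 4, 5, 8, 1, 11, 12]
end: lo=9, hi=9; v = [-1, 10, -2, 2, 0, 4, 5, 8, 1, 11, 12]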